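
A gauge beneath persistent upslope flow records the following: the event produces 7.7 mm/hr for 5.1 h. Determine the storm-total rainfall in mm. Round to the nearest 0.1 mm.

total ≈ 39.3 mm

Total = Σ Rᵢ Δtᵢ = 7.7 × 5.1
      = 39.27 = 39.3 mm.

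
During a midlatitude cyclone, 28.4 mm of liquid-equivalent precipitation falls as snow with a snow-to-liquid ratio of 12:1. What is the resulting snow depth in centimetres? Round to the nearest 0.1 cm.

snow depth ≈ 34.1 cm

Snow depth = liquid × ratio = 28.4 mm × 12 = 340.8 mm = 34.1 cm.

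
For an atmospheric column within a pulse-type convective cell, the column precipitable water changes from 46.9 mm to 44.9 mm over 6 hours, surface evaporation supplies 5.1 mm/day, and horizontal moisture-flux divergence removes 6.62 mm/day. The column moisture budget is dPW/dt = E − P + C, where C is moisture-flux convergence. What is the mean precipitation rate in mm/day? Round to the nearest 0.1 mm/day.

dPW/dt = (44.9 − 46.9) mm / (6/24 day) = -8.000 mm/day.
P = E + C − dPW/dt = 5.1 + (-6.62) − (-8.000) = 6.5 mm/day.

P ≈ 6.5 mm/day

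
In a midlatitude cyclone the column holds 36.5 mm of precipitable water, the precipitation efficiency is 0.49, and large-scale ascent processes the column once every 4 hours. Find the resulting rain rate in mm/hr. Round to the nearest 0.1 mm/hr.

R ≈ 4.5 mm/hr

Each overturning extracts ε × PW = 0.49 × 36.5 = 17.885 mm.
Rate = ε·PW / τ = 17.885 / 4 h = 4.5 mm/hr.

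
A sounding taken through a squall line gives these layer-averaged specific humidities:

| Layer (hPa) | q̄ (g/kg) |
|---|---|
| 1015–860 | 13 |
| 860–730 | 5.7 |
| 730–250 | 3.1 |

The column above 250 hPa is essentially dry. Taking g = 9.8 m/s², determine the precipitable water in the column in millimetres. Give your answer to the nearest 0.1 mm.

Precipitable water is the column-integrated vapour mass per unit area: PW = (1/g) Σ q̄ Δp, with q in kg/kg and Δp in Pa (1 kg/m² of water = 1 mm).
Layer 1015–860 hPa: Δp = 155 hPa = 15500 Pa, q̄ = 0.013 kg/kg → 0.013 × 15500 / 9.8 = 20.56 mm
Layer 860–730 hPa: Δp = 130 hPa = 13000 Pa, q̄ = 0.0057 kg/kg → 0.0057 × 13000 / 9.8 = 7.56 mm
Layer 730–250 hPa: Δp = 480 hPa = 48000 Pa, q̄ = 0.0031 kg/kg → 0.0031 × 48000 / 9.8 = 15.18 mm
PW = 20.56 + 7.56 + 15.18 = 43.30 ≈ 43.3 mm.

PW ≈ 43.3 mm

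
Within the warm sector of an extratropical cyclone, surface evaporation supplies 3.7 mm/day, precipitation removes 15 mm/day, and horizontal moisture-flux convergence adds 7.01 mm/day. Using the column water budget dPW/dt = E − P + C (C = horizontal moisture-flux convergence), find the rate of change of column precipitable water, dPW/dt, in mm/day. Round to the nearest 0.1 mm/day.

dPW/dt ≈ -4.3 mm/day

dPW/dt = E − P + C = 3.7 − 15 + (7.01) = -4.3 mm/day.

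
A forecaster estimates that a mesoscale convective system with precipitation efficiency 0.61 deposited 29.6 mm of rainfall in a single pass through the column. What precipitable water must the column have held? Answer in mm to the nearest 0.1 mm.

PW = rainfall / ε = 29.6 / 0.61 = 48.5 mm.

PW ≈ 48.5 mm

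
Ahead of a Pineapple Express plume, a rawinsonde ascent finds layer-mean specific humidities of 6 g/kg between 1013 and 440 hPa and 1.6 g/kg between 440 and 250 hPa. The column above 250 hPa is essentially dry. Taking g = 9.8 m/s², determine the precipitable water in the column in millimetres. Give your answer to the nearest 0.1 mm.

Precipitable water is the column-integrated vapour mass per unit area: PW = (1/g) Σ q̄ Δp, with q in kg/kg and Δp in Pa (1 kg/m² of water = 1 mm).
Layer 1013–440 hPa: Δp = 573 hPa = 57300 Pa, q̄ = 0.006 kg/kg → 0.006 × 57300 / 9.8 = 35.08 mm
Layer 440–250 hPa: Δp = 190 hPa = 19000 Pa, q̄ = 0.0016 kg/kg → 0.0016 × 19000 / 9.8 = 3.10 mm
PW = 35.08 + 3.10 = 38.18 ≈ 38.2 mm.

PW ≈ 38.2 mm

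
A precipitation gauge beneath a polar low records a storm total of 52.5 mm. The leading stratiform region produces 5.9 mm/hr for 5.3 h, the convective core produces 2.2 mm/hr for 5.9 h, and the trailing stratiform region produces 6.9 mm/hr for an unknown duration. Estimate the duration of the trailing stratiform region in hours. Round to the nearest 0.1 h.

Known phases: 5.9 × 5.3 + 2.2 × 5.9 = 31.27 + 12.98 = 44.25 mm.
Remaining depth = 52.5 − 44.25 = 8.25 mm.
Duration = 8.25 / 6.9 = 1.2 h.

duration ≈ 1.2 h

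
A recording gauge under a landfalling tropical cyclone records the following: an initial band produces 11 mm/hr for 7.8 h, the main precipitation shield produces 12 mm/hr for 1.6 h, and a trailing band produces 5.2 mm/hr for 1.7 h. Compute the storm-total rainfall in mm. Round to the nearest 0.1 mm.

Total = Σ Rᵢ Δtᵢ = 11 × 7.8 + 12 × 1.6 + 5.2 × 1.7
      = 85.8 + 19.2 + 8.84 = 113.8 mm.

total ≈ 113.8 mm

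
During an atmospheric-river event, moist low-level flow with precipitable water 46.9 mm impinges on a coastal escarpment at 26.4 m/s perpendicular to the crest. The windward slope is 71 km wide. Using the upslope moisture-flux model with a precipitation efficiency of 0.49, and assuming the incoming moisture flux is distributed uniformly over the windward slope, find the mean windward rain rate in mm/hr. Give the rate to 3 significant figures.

Incoming column moisture flux per unit ridge length: F = V × PW = 26.4 × 46.9 = 1238.16 mm·m/s.
Spread over the 71 km slope with efficiency ε = 0.49: R = ε·F/W = 0.49 × 1238.16 / 71000 m = 8.545e-03 mm/s.
R = 8.545e-03 × 3600 = 30.8 mm/hr.

R ≈ 30.8 mm/hr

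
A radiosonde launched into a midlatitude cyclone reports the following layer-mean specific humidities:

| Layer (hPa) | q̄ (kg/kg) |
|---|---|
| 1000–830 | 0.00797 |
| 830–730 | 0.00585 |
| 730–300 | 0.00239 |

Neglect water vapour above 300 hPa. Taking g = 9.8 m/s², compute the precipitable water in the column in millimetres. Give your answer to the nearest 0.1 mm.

PW ≈ 30.3 mm

Precipitable water is the column-integrated vapour mass per unit area: PW = (1/g) Σ q̄ Δp, with q in kg/kg and Δp in Pa (1 kg/m² of water = 1 mm).
Layer 1000–830 hPa: Δp = 170 hPa = 17000 Pa, q̄ = 0.00797 kg/kg → 0.00797 × 17000 / 9.8 = 13.83 mm
Layer 830–730 hPa: Δp = 100 hPa = 10000 Pa, q̄ = 0.00585 kg/kg → 0.00585 × 10000 / 9.8 = 5.97 mm
Layer 730–300 hPa: Δp = 430 hPa = 43000 Pa, q̄ = 0.00239 kg/kg → 0.00239 × 43000 / 9.8 = 10.49 mm
PW = 13.83 + 5.97 + 10.49 = 30.29 ≈ 30.3 mm.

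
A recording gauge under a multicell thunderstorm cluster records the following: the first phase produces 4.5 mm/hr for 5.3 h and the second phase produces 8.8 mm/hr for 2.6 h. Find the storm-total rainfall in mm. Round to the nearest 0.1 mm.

Total = Σ Rᵢ Δtᵢ = 4.5 × 5.3 + 8.8 × 2.6
      = 23.85 + 22.88 = 46.7 mm.

total ≈ 46.7 mm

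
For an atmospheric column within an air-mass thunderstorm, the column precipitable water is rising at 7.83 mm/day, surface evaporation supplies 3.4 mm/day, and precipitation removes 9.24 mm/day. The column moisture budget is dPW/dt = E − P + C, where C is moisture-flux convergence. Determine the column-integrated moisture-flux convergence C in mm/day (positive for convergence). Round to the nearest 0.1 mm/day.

dPW/dt = +7.83 mm/day.
C = dPW/dt − E + P = (+7.83) − 3.4 + 9.24 = 13.7 mm/day.

C ≈ 13.7 mm/day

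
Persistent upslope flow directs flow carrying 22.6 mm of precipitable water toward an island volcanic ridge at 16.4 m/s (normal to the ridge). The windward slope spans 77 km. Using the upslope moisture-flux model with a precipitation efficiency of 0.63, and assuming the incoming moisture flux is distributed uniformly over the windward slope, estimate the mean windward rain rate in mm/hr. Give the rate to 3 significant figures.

Incoming column moisture flux per unit ridge length: F = V × PW = 16.4 × 22.6 = 370.64 mm·m/s.
Spread over the 77 km slope with efficiency ε = 0.63: R = ε·F/W = 0.63 × 370.64 / 77000 m = 3.033e-03 mm/s.
R = 3.033e-03 × 3600 = 10.9 mm/hr.

R ≈ 10.9 mm/hr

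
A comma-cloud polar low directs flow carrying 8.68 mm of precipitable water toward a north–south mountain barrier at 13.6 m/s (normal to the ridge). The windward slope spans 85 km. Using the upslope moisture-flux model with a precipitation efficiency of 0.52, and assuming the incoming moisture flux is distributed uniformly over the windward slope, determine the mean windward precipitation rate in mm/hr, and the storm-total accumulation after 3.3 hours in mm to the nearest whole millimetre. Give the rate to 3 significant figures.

Incoming column moisture flux per unit ridge length: F = V × PW = 13.6 × 8.68 = 118.048 mm·m/s.
Spread over the 85 km slope with efficiency ε = 0.52: R = ε·F/W = 0.52 × 118.048 / 85000 m = 7.222e-04 mm/s.
R = 7.222e-04 × 3600 = 2.60 mm/hr.
Over 3.3 h: total = 2.60 × 3.3 = 8.58 ≈ 9 mm.

R ≈ 2.60 mm/hr; total ≈ 9 mm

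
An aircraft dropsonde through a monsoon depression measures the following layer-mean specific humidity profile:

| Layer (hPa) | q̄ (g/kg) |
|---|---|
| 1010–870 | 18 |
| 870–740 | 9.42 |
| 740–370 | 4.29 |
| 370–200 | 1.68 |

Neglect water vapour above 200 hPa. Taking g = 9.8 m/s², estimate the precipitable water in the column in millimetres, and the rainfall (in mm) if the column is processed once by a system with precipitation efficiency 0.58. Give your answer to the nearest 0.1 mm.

PW ≈ 57.3 mm; rainfall ≈ 33.2 mm

Precipitable water is the column-integrated vapour mass per unit area: PW = (1/g) Σ q̄ Δp, with q in kg/kg and Δp in Pa (1 kg/m² of water = 1 mm).
Layer 1010–870 hPa: Δp = 140 hPa = 14000 Pa, q̄ = 0.018 kg/kg → 0.018 × 14000 / 9.8 = 25.71 mm
Layer 870–740 hPa: Δp = 130 hPa = 13000 Pa, q̄ = 0.00942 kg/kg → 0.00942 × 13000 / 9.8 = 12.50 mm
Layer 740–370 hPa: Δp = 370 hPa = 37000 Pa, q̄ = 0.00429 kg/kg → 0.00429 × 37000 / 9.8 = 16.20 mm
Layer 370–200 hPa: Δp = 170 hPa = 17000 Pa, q̄ = 0.00168 kg/kg → 0.00168 × 17000 / 9.8 = 2.91 mm
PW = 25.71 + 12.50 + 16.20 + 2.91 = 57.32 ≈ 57.3 mm.
Rainfall = ε × PW = 0.58 × 57.3 = 33.2 mm.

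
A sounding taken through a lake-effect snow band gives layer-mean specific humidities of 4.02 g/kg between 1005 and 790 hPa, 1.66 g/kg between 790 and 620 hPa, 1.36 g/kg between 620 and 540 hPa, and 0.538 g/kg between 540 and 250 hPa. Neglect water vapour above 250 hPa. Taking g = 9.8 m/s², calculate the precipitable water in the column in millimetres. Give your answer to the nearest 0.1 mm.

PW ≈ 14.4 mm

Precipitable water is the column-integrated vapour mass per unit area: PW = (1/g) Σ q̄ Δp, with q in kg/kg and Δp in Pa (1 kg/m² of water = 1 mm).
Layer 1005–790 hPa: Δp = 215 hPa = 21500 Pa, q̄ = 0.00402 kg/kg → 0.00402 × 21500 / 9.8 = 8.82 mm
Layer 790–620 hPa: Δp = 170 hPa = 17000 Pa, q̄ = 0.00166 kg/kg → 0.00166 × 17000 / 9.8 = 2.88 mm
Layer 620–540 hPa: Δp = 80 hPa = 8000 Pa, q̄ = 0.00136 kg/kg → 0.00136 × 8000 / 9.8 = 1.11 mm
Layer 540–250 hPa: Δp = 290 hPa = 29000 Pa, q̄ = 0.000538 kg/kg → 0.000538 × 29000 / 9.8 = 1.59 mm
PW = 8.82 + 2.88 + 1.11 + 1.59 = 14.40 ≈ 14.4 mm.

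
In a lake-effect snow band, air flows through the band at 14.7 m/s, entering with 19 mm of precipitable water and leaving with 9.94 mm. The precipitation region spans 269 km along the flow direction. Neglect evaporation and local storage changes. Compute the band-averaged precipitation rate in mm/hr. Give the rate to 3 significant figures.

R ≈ 1.78 mm/hr

Column moisture flux per unit crosswind length is F = V × PW.
Inflow: F_in = 14.7 × 19 = 279.3 mm·m/s
Outflow: F_out = 14.7 × 9.94 = 146.118 mm·m/s
Steady-state rate R = (F_in − F_out)/L = (279.3 − 146.118) / 269000 m = 4.951e-04 mm/s.
R = 4.951e-04 × 3600 = 1.78 mm/hr.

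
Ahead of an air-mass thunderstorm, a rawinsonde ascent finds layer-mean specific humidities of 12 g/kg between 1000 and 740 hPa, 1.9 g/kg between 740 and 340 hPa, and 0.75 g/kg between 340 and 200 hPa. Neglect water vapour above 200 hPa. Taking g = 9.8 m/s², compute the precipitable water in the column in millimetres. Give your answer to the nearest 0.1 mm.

PW ≈ 40.7 mm

Precipitable water is the column-integrated vapour mass per unit area: PW = (1/g) Σ q̄ Δp, with q in kg/kg and Δp in Pa (1 kg/m² of water = 1 mm).
Layer 1000–740 hPa: Δp = 260 hPa = 26000 Pa, q̄ = 0.012 kg/kg → 0.012 × 26000 / 9.8 = 31.84 mm
Layer 740–340 hPa: Δp = 400 hPa = 40000 Pa, q̄ = 0.0019 kg/kg → 0.0019 × 40000 / 9.8 = 7.76 mm
Layer 340–200 hPa: Δp = 140 hPa = 14000 Pa, q̄ = 0.00075 kg/kg → 0.00075 × 14000 / 9.8 = 1.07 mm
PW = 31.84 + 7.76 + 1.07 = 40.67 ≈ 40.7 mm.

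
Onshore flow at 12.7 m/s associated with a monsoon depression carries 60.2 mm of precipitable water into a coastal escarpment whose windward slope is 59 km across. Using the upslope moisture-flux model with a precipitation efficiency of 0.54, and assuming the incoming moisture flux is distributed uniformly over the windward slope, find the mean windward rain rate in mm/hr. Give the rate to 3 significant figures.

R ≈ 25.2 mm/hr

Incoming column moisture flux per unit ridge length: F = V × PW = 12.7 × 60.2 = 764.54 mm·m/s.
Spread over the 59 km slope with efficiency ε = 0.54: R = ε·F/W = 0.54 × 764.54 / 59000 m = 6.997e-03 mm/s.
R = 6.997e-03 × 3600 = 25.2 mm/hr.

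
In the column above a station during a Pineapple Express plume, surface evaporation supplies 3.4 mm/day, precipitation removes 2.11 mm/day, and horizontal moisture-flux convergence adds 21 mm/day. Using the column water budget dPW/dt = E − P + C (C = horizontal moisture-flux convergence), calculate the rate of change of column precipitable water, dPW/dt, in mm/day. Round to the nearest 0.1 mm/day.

dPW/dt ≈ 22.3 mm/day

dPW/dt = E − P + C = 3.4 − 2.11 + (21) = 22.3 mm/day.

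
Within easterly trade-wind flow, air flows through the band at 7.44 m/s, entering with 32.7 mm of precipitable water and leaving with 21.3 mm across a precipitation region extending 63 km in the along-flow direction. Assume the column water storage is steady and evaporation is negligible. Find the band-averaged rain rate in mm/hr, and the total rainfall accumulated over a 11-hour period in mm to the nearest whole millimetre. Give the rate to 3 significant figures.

R ≈ 4.85 mm/hr; total ≈ 53 mm

Column moisture flux per unit crosswind length is F = V × PW.
Inflow: F_in = 7.44 × 32.7 = 243.288 mm·m/s
Outflow: F_out = 7.44 × 21.3 = 158.472 mm·m/s
Steady-state rate R = (F_in − F_out)/L = (243.288 − 158.472) / 63000 m = 1.346e-03 mm/s.
R = 1.346e-03 × 3600 = 4.85 mm/hr.
Over 11 h: total = 4.85 × 11 = 53.35 ≈ 53 mm.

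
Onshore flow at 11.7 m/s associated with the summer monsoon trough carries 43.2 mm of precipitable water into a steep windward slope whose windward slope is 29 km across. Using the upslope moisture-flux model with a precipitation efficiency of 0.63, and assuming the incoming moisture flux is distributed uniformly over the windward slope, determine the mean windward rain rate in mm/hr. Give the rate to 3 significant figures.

Incoming column moisture flux per unit ridge length: F = V × PW = 11.7 × 43.2 = 505.44 mm·m/s.
Spread over the 29 km slope with efficiency ε = 0.63: R = ε·F/W = 0.63 × 505.44 / 29000 m = 1.098e-02 mm/s.
R = 1.098e-02 × 3600 = 39.5 mm/hr.

R ≈ 39.5 mm/hr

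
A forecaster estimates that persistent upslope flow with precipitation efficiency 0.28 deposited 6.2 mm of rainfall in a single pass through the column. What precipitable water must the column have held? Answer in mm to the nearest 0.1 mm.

PW = rainfall / ε = 6.2 / 0.28 = 22.1 mm.

PW ≈ 22.1 mm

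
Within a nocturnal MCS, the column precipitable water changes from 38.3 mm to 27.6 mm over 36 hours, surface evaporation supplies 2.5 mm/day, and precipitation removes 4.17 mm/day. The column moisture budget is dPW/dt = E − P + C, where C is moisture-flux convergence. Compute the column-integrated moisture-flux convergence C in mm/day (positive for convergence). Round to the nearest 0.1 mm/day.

dPW/dt = (27.6 − 38.3) mm / (36/24 day) = -7.133 mm/day.
C = dPW/dt − E + P = (-7.133) − 2.5 + 4.17 = -5.5 mm/day.

C ≈ -5.5 mm/day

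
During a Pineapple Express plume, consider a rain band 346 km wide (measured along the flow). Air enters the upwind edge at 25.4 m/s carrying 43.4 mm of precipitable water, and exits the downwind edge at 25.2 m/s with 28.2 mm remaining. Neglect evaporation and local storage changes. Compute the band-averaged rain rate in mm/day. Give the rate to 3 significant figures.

R ≈ 97.8 mm/day

Column moisture flux per unit crosswind length is F = V × PW.
Inflow: F_in = 25.4 × 43.4 = 1102.36 mm·m/s
Outflow: F_out = 25.2 × 28.2 = 710.64 mm·m/s
Steady-state rate R = (F_in − F_out)/L = (1102.36 − 710.64) / 346000 m = 1.132e-03 mm/s.
R = 1.132e-03 × 3600 × 24 = 97.8 mm/day.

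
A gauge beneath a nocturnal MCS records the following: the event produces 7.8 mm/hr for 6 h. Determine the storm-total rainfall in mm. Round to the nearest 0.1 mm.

total ≈ 46.8 mm

Total = Σ Rᵢ Δtᵢ = 7.8 × 6
      = 46.8 = 46.8 mm.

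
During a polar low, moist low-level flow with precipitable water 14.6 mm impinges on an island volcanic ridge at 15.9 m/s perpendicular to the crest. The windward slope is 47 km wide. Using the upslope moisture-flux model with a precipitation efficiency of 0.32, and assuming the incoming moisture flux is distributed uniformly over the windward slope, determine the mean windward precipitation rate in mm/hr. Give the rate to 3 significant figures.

R ≈ 5.69 mm/hr

Incoming column moisture flux per unit ridge length: F = V × PW = 15.9 × 14.6 = 232.14 mm·m/s.
Spread over the 47 km slope with efficiency ε = 0.32: R = ε·F/W = 0.32 × 232.14 / 47000 m = 1.581e-03 mm/s.
R = 1.581e-03 × 3600 = 5.69 mm/hr.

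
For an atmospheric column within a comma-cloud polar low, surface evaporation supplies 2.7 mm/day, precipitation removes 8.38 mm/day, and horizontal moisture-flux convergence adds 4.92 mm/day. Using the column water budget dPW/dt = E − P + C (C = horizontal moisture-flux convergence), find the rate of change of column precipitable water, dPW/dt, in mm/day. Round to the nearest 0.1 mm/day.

dPW/dt ≈ -0.8 mm/day

dPW/dt = E − P + C = 2.7 − 8.38 + (4.92) = -0.8 mm/day.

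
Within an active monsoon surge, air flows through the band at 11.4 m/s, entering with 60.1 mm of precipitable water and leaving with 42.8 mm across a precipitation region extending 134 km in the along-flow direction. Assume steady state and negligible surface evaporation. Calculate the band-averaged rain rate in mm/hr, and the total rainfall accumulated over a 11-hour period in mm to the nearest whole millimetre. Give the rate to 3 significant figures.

R ≈ 5.30 mm/hr; total ≈ 58 mm

Column moisture flux per unit crosswind length is F = V × PW.
Inflow: F_in = 11.4 × 60.1 = 685.14 mm·m/s
Outflow: F_out = 11.4 × 42.8 = 487.92 mm·m/s
Steady-state rate R = (F_in − F_out)/L = (685.14 − 487.92) / 134000 m = 1.472e-03 mm/s.
R = 1.472e-03 × 3600 = 5.30 mm/hr.
Over 11 h: total = 5.30 × 11 = 58.3 ≈ 58 mm.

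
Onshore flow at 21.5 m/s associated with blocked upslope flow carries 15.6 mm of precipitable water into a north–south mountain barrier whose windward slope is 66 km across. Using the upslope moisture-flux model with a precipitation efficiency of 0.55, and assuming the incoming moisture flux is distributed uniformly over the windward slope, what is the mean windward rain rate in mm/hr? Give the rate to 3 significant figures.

Incoming column moisture flux per unit ridge length: F = V × PW = 21.5 × 15.6 = 335.4 mm·m/s.
Spread over the 66 km slope with efficiency ε = 0.55: R = ε·F/W = 0.55 × 335.4 / 66000 m = 2.795e-03 mm/s.
R = 2.795e-03 × 3600 = 10.1 mm/hr.

R ≈ 10.1 mm/hr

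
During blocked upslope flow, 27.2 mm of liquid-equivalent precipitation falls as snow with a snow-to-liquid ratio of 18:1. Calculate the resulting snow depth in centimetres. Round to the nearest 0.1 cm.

Snow depth = liquid × ratio = 27.2 mm × 18 = 489.6 mm = 49.0 cm.

snow depth ≈ 49.0 cm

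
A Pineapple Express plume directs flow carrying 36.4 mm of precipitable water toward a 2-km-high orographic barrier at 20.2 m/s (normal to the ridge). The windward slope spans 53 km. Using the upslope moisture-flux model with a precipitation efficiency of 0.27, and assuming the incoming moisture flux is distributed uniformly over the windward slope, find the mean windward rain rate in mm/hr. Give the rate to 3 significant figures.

Incoming column moisture flux per unit ridge length: F = V × PW = 20.2 × 36.4 = 735.28 mm·m/s.
Spread over the 53 km slope with efficiency ε = 0.27: R = ε·F/W = 0.27 × 735.28 / 53000 m = 3.746e-03 mm/s.
R = 3.746e-03 × 3600 = 13.5 mm/hr.

R ≈ 13.5 mm/hr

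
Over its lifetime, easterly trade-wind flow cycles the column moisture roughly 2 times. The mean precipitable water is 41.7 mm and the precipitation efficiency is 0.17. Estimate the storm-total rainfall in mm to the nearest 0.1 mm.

rainfall ≈ 14.2 mm

Each cycle deposits ε × PW = 0.17 × 41.7 = 7.089 mm.
Over 2 cycles: 2 × 7.089 = 14.2 mm.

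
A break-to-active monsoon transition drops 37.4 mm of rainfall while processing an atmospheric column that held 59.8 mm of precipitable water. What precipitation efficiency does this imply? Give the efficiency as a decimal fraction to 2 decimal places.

ε ≈ 0.63

ε = rainfall / PW = 37.4 / 59.8 = 0.63.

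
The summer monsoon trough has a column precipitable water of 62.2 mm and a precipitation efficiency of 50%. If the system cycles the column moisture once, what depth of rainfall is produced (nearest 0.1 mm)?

rainfall ≈ 31.1 mm

Rainfall = ε × PW = 0.50 × 62.2 = 31.1 mm.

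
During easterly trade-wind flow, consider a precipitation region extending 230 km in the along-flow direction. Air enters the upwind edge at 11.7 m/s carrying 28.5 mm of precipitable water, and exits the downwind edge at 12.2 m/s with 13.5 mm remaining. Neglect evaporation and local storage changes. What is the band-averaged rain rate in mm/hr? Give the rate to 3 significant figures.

R ≈ 2.64 mm/hr

Column moisture flux per unit crosswind length is F = V × PW.
Inflow: F_in = 11.7 × 28.5 = 333.45 mm·m/s
Outflow: F_out = 12.2 × 13.5 = 164.7 mm·m/s
Steady-state rate R = (F_in − F_out)/L = (333.45 − 164.7) / 230000 m = 7.337e-04 mm/s.
R = 7.337e-04 × 3600 = 2.64 mm/hr.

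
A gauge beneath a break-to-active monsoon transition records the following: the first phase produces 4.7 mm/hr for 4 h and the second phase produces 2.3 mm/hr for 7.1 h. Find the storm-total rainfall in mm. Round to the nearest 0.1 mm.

total ≈ 35.1 mm

Total = Σ Rᵢ Δtᵢ = 4.7 × 4 + 2.3 × 7.1
      = 18.8 + 16.33 = 35.1 mm.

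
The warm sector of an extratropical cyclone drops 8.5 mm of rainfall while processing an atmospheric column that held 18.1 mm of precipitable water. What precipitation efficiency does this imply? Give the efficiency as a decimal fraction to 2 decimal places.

ε ≈ 0.47

ε = rainfall / PW = 8.5 / 18.1 = 0.47.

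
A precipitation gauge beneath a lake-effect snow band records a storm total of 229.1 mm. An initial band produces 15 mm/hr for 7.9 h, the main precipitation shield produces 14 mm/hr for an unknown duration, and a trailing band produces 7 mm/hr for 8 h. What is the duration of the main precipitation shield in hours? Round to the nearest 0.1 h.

duration ≈ 3.9 h

Known phases: 15 × 7.9 + 7 × 8 = 118.5 + 56 = 174.5 mm.
Remaining depth = 229.1 − 174.5 = 54.6 mm.
Duration = 54.6 / 14 = 3.9 h.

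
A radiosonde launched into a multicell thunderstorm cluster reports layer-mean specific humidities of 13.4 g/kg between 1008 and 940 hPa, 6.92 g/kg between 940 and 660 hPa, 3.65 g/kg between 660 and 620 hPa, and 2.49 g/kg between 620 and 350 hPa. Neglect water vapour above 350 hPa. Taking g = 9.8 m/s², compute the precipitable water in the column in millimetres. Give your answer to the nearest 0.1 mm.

Precipitable water is the column-integrated vapour mass per unit area: PW = (1/g) Σ q̄ Δp, with q in kg/kg and Δp in Pa (1 kg/m² of water = 1 mm).
Layer 1008–940 hPa: Δp = 68 hPa = 6800 Pa, q̄ = 0.0134 kg/kg → 0.0134 × 6800 / 9.8 = 9.30 mm
Layer 940–660 hPa: Δp = 280 hPa = 28000 Pa, q̄ = 0.00692 kg/kg → 0.00692 × 28000 / 9.8 = 19.77 mm
Layer 660–620 hPa: Δp = 40 hPa = 4000 Pa, q̄ = 0.00365 kg/kg → 0.00365 × 4000 / 9.8 = 1.49 mm
Layer 620–350 hPa: Δp = 270 hPa = 27000 Pa, q̄ = 0.00249 kg/kg → 0.00249 × 27000 / 9.8 = 6.86 mm
PW = 9.30 + 19.77 + 1.49 + 6.86 = 37.42 ≈ 37.4 mm.

PW ≈ 37.4 mm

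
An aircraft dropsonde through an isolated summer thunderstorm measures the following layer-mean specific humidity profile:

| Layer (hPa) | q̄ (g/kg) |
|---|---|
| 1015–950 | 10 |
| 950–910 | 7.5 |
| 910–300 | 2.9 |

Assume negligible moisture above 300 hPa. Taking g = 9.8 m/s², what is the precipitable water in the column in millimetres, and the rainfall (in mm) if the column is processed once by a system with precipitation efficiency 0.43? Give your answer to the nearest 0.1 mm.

Precipitable water is the column-integrated vapour mass per unit area: PW = (1/g) Σ q̄ Δp, with q in kg/kg and Δp in Pa (1 kg/m² of water = 1 mm).
Layer 1015–950 hPa: Δp = 65 hPa = 6500 Pa, q̄ = 0.01 kg/kg → 0.01 × 6500 / 9.8 = 6.63 mm
Layer 950–910 hPa: Δp = 40 hPa = 4000 Pa, q̄ = 0.0075 kg/kg → 0.0075 × 4000 / 9.8 = 3.06 mm
Layer 910–300 hPa: Δp = 610 hPa = 61000 Pa, q̄ = 0.0029 kg/kg → 0.0029 × 61000 / 9.8 = 18.05 mm
PW = 6.63 + 3.06 + 18.05 = 27.74 ≈ 27.7 mm.
Rainfall = ε × PW = 0.43 × 27.7 = 11.9 mm.

PW ≈ 27.7 mm; rainfall ≈ 11.9 mm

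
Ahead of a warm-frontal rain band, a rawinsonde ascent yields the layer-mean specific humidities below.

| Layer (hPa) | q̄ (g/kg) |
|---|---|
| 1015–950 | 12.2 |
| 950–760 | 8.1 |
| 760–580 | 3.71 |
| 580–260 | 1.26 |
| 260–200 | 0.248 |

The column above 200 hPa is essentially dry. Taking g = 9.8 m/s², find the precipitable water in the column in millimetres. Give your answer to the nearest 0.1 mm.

Precipitable water is the column-integrated vapour mass per unit area: PW = (1/g) Σ q̄ Δp, with q in kg/kg and Δp in Pa (1 kg/m² of water = 1 mm).
Layer 1015–950 hPa: Δp = 65 hPa = 6500 Pa, q̄ = 0.0122 kg/kg → 0.0122 × 6500 / 9.8 = 8.09 mm
Layer 950–760 hPa: Δp = 190 hPa = 19000 Pa, q̄ = 0.0081 kg/kg → 0.0081 × 19000 / 9.8 = 15.70 mm
Layer 760–580 hPa: Δp = 180 hPa = 18000 Pa, q̄ = 0.00371 kg/kg → 0.00371 × 18000 / 9.8 = 6.81 mm
Layer 580–260 hPa: Δp = 320 hPa = 32000 Pa, q̄ = 0.00126 kg/kg → 0.00126 × 32000 / 9.8 = 4.11 mm
Layer 260–200 hPa: Δp = 60 hPa = 6000 Pa, q̄ = 0.000248 kg/kg → 0.000248 × 6000 / 9.8 = 0.15 mm
PW = 8.09 + 15.70 + 6.81 + 4.11 + 0.15 = 34.86 ≈ 34.9 mm.

PW ≈ 34.9 mm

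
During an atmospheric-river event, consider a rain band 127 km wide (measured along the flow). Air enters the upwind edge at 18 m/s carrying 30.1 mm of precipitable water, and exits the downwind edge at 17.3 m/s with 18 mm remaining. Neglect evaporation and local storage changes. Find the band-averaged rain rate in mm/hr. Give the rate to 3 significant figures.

R ≈ 6.53 mm/hr

Column moisture flux per unit crosswind length is F = V × PW.
Inflow: F_in = 18 × 30.1 = 541.8 mm·m/s
Outflow: F_out = 17.3 × 18 = 311.4 mm·m/s
Steady-state rate R = (F_in − F_out)/L = (541.8 − 311.4) / 127000 m = 1.814e-03 mm/s.
R = 1.814e-03 × 3600 = 6.53 mm/hr.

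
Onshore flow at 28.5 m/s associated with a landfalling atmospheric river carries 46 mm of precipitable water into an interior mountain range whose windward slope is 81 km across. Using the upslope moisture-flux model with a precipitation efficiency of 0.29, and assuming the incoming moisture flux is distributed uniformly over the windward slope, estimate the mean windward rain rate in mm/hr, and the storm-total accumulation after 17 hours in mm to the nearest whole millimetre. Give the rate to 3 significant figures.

R ≈ 16.9 mm/hr; total ≈ 287 mm

Incoming column moisture flux per unit ridge length: F = V × PW = 28.5 × 46 = 1311 mm·m/s.
Spread over the 81 km slope with efficiency ε = 0.29: R = ε·F/W = 0.29 × 1311 / 81000 m = 4.694e-03 mm/s.
R = 4.694e-03 × 3600 = 16.9 mm/hr.
Over 17 h: total = 16.9 × 17 = 287.3 ≈ 287 mm.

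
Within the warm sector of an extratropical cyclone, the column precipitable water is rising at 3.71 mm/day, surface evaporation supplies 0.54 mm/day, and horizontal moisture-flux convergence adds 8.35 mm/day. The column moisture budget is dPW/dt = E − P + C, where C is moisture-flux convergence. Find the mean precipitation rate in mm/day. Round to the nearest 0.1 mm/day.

dPW/dt = +3.71 mm/day.
P = E + C − dPW/dt = 0.54 + (8.35) − (+3.71) = 5.2 mm/day.

P ≈ 5.2 mm/day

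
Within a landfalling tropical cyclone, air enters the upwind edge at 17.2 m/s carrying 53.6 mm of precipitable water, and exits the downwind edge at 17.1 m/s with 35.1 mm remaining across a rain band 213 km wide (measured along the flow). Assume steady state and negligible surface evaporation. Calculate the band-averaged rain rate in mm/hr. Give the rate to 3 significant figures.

R ≈ 5.44 mm/hr

Column moisture flux per unit crosswind length is F = V × PW.
Inflow: F_in = 17.2 × 53.6 = 921.92 mm·m/s
Outflow: F_out = 17.1 × 35.1 = 600.21 mm·m/s
Steady-state rate R = (F_in − F_out)/L = (921.92 − 600.21) / 213000 m = 1.510e-03 mm/s.
R = 1.510e-03 × 3600 = 5.44 mm/hr.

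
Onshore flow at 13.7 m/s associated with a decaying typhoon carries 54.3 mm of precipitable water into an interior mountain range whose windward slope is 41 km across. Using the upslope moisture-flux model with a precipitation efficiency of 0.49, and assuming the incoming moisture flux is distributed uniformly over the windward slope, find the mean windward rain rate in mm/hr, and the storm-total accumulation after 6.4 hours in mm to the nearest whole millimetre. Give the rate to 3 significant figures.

Incoming column moisture flux per unit ridge length: F = V × PW = 13.7 × 54.3 = 743.91 mm·m/s.
Spread over the 41 km slope with efficiency ε = 0.49: R = ε·F/W = 0.49 × 743.91 / 41000 m = 8.891e-03 mm/s.
R = 8.891e-03 × 3600 = 32.0 mm/hr.
Over 6.4 h: total = 32.0 × 6.4 = 204.8 ≈ 205 mm.

R ≈ 32.0 mm/hr; total ≈ 205 mm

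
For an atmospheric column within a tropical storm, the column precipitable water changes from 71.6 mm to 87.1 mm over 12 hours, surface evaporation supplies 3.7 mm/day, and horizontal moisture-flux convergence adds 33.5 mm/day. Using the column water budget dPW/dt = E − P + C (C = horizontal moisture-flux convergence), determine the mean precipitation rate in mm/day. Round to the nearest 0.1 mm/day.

P ≈ 6.2 mm/day

dPW/dt = (87.1 − 71.6) mm / (12/24 day) = +31.000 mm/day.
P = E + C − dPW/dt = 3.7 + (33.5) − (+31.000) = 6.2 mm/day.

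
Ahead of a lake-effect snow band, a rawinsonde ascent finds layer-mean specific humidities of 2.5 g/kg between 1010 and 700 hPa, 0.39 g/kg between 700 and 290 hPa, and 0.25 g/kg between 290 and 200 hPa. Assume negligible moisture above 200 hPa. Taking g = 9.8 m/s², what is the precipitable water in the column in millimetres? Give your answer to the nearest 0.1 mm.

PW ≈ 9.8 mm

Precipitable water is the column-integrated vapour mass per unit area: PW = (1/g) Σ q̄ Δp, with q in kg/kg and Δp in Pa (1 kg/m² of water = 1 mm).
Layer 1010–700 hPa: Δp = 310 hPa = 31000 Pa, q̄ = 0.0025 kg/kg → 0.0025 × 31000 / 9.8 = 7.91 mm
Layer 700–290 hPa: Δp = 410 hPa = 41000 Pa, q̄ = 0.00039 kg/kg → 0.00039 × 41000 / 9.8 = 1.63 mm
Layer 290–200 hPa: Δp = 90 hPa = 9000 Pa, q̄ = 0.00025 kg/kg → 0.00025 × 9000 / 9.8 = 0.23 mm
PW = 7.91 + 1.63 + 0.23 = 9.77 ≈ 9.8 mm.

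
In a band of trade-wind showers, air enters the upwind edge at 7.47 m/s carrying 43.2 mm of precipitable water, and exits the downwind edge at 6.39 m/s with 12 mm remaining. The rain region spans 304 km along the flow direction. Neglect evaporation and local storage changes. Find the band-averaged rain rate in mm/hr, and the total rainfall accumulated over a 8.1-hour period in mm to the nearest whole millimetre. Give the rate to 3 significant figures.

Column moisture flux per unit crosswind length is F = V × PW.
Inflow: F_in = 7.47 × 43.2 = 322.704 mm·m/s
Outflow: F_out = 6.39 × 12 = 76.68 mm·m/s
Steady-state rate R = (F_in − F_out)/L = (322.704 − 76.68) / 304000 m = 8.093e-04 mm/s.
R = 8.093e-04 × 3600 = 2.91 mm/hr.
Over 8.1 h: total = 2.91 × 8.1 = 23.571 ≈ 24 mm.

R ≈ 2.91 mm/hr; total ≈ 24 mm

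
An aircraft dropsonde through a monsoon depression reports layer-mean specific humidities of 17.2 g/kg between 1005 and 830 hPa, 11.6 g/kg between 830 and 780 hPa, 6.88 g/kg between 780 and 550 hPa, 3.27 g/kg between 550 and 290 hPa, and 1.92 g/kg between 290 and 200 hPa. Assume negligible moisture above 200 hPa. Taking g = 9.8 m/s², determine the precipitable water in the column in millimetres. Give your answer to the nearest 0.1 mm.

Precipitable water is the column-integrated vapour mass per unit area: PW = (1/g) Σ q̄ Δp, with q in kg/kg and Δp in Pa (1 kg/m² of water = 1 mm).
Layer 1005–830 hPa: Δp = 175 hPa = 17500 Pa, q̄ = 0.0172 kg/kg → 0.0172 × 17500 / 9.8 = 30.71 mm
Layer 830–780 hPa: Δp = 50 hPa = 5000 Pa, q̄ = 0.0116 kg/kg → 0.0116 × 5000 / 9.8 = 5.92 mm
Layer 780–550 hPa: Δp = 230 hPa = 23000 Pa, q̄ = 0.00688 kg/kg → 0.00688 × 23000 / 9.8 = 16.15 mm
Layer 550–290 hPa: Δp = 260 hPa = 26000 Pa, q̄ = 0.00327 kg/kg → 0.00327 × 26000 / 9.8 = 8.68 mm
Layer 290–200 hPa: Δp = 90 hPa = 9000 Pa, q̄ = 0.00192 kg/kg → 0.00192 × 9000 / 9.8 = 1.76 mm
PW = 30.71 + 5.92 + 16.15 + 8.68 + 1.76 = 63.22 ≈ 63.2 mm.

PW ≈ 63.2 mm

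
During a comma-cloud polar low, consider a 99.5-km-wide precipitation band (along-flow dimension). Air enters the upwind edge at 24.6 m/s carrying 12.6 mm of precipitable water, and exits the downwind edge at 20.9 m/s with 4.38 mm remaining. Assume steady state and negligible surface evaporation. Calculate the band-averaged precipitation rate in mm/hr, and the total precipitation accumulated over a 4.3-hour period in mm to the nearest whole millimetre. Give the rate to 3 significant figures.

Column moisture flux per unit crosswind length is F = V × PW.
Inflow: F_in = 24.6 × 12.6 = 309.96 mm·m/s
Outflow: F_out = 20.9 × 4.38 = 91.542 mm·m/s
Steady-state rate R = (F_in − F_out)/L = (309.96 − 91.542) / 99500 m = 2.195e-03 mm/s.
R = 2.195e-03 × 3600 = 7.90 mm/hr.
Over 4.3 h: total = 7.90 × 4.3 = 33.97 ≈ 34 mm.

R ≈ 7.90 mm/hr; total ≈ 34 mm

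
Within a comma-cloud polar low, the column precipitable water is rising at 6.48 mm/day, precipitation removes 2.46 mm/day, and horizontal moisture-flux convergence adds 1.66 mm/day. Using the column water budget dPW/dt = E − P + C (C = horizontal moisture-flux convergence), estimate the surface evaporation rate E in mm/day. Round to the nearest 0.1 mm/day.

dPW/dt = +6.48 mm/day.
E = dPW/dt + P − C = (+6.48) + 2.46 − (1.66) = 7.3 mm/day.

E ≈ 7.3 mm/day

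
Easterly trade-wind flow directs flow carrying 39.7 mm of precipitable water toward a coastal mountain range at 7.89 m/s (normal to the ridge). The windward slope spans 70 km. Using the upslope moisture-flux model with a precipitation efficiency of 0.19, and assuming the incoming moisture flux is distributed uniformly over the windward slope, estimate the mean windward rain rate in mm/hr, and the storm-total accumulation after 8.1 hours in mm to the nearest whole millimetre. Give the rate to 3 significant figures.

Incoming column moisture flux per unit ridge length: F = V × PW = 7.89 × 39.7 = 313.233 mm·m/s.
Spread over the 70 km slope with efficiency ε = 0.19: R = ε·F/W = 0.19 × 313.233 / 70000 m = 8.502e-04 mm/s.
R = 8.502e-04 × 3600 = 3.06 mm/hr.
Over 8.1 h: total = 3.06 × 8.1 = 24.786 ≈ 25 mm.

R ≈ 3.06 mm/hr; total ≈ 25 mm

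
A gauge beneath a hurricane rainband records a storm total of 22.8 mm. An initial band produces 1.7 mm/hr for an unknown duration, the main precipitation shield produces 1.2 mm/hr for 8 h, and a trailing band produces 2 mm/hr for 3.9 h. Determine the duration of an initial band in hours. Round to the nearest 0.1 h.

duration ≈ 3.2 h

Known phases: 1.2 × 8 + 2 × 3.9 = 9.6 + 7.8 = 17.4 mm.
Remaining depth = 22.8 − 17.4 = 5.4 mm.
Duration = 5.4 / 1.7 = 3.2 h.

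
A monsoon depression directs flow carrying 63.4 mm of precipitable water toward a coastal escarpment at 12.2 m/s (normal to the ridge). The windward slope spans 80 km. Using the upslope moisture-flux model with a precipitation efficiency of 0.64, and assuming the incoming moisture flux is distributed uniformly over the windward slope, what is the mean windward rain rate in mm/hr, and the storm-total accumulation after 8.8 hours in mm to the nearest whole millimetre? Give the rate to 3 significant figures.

R ≈ 22.3 mm/hr; total ≈ 196 mm

Incoming column moisture flux per unit ridge length: F = V × PW = 12.2 × 63.4 = 773.48 mm·m/s.
Spread over the 80 km slope with efficiency ε = 0.64: R = ε·F/W = 0.64 × 773.48 / 80000 m = 6.188e-03 mm/s.
R = 6.188e-03 × 3600 = 22.3 mm/hr.
Over 8.8 h: total = 22.3 × 8.8 = 196.24 ≈ 196 mm.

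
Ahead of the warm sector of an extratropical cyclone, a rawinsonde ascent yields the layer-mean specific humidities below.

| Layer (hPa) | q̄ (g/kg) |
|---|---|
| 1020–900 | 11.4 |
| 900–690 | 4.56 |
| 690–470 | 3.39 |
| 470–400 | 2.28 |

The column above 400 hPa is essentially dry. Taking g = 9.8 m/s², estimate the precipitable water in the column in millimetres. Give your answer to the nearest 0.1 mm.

PW ≈ 33.0 mm

Precipitable water is the column-integrated vapour mass per unit area: PW = (1/g) Σ q̄ Δp, with q in kg/kg and Δp in Pa (1 kg/m² of water = 1 mm).
Layer 1020–900 hPa: Δp = 120 hPa = 12000 Pa, q̄ = 0.0114 kg/kg → 0.0114 × 12000 / 9.8 = 13.96 mm
Layer 900–690 hPa: Δp = 210 hPa = 21000 Pa, q̄ = 0.00456 kg/kg → 0.00456 × 21000 / 9.8 = 9.77 mm
Layer 690–470 hPa: Δp = 220 hPa = 22000 Pa, q̄ = 0.00339 kg/kg → 0.00339 × 22000 / 9.8 = 7.61 mm
Layer 470–400 hPa: Δp = 70 hPa = 7000 Pa, q̄ = 0.00228 kg/kg → 0.00228 × 7000 / 9.8 = 1.63 mm
PW = 13.96 + 9.77 + 7.61 + 1.63 = 32.97 ≈ 33.0 mm.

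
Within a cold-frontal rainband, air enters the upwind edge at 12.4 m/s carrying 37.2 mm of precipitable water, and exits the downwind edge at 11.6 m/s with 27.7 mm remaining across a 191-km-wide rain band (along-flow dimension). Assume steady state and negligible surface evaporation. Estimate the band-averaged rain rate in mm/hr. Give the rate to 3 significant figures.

R ≈ 2.64 mm/hr

Column moisture flux per unit crosswind length is F = V × PW.
Inflow: F_in = 12.4 × 37.2 = 461.28 mm·m/s
Outflow: F_out = 11.6 × 27.7 = 321.32 mm·m/s
Steady-state rate R = (F_in − F_out)/L = (461.28 − 321.32) / 191000 m = 7.328e-04 mm/s.
R = 7.328e-04 × 3600 = 2.64 mm/hr.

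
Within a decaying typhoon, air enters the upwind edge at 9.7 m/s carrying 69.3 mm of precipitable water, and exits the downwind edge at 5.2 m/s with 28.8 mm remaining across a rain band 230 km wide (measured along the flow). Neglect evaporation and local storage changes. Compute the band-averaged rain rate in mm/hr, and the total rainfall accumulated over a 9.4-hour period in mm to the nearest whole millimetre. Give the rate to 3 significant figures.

Column moisture flux per unit crosswind length is F = V × PW.
Inflow: F_in = 9.7 × 69.3 = 672.21 mm·m/s
Outflow: F_out = 5.2 × 28.8 = 149.76 mm·m/s
Steady-state rate R = (F_in − F_out)/L = (672.21 − 149.76) / 230000 m = 2.272e-03 mm/s.
R = 2.272e-03 × 3600 = 8.18 mm/hr.
Over 9.4 h: total = 8.18 × 9.4 = 76.892 ≈ 77 mm.

R ≈ 8.18 mm/hr; total ≈ 77 mm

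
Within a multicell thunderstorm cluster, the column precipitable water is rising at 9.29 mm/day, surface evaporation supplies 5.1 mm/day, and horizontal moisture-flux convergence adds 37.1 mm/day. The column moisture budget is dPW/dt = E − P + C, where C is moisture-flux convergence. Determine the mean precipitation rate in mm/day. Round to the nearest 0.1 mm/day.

P ≈ 32.9 mm/day

dPW/dt = +9.29 mm/day.
P = E + C − dPW/dt = 5.1 + (37.1) − (+9.29) = 32.9 mm/day.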